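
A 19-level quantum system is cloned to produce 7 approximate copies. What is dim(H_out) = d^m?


Output space = H^(tensor 7) where dim(H) = 19
dim = 19^7
= 361 (after 2 factors)
= 6859 (after 3 factors)
= 130321 (after 4 factors)
= 2476099 (after 5 factors)
= 47045881 (after 6 factors)
= 893871739 (after 7 factors)
= 893871739

893871739


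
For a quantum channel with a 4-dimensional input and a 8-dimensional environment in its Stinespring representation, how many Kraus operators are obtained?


Tracing out the environment in an orthonormal basis {|i>_E} gives Kraus operators K_i = <i|_E U |0>_E.
Number of Kraus operators = dim(H_env) = d_env
= 8

8


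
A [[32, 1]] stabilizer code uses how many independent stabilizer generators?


For an [[n,k]] stabilizer code:
Number of stabilizer generators = n - k
= 32 - 1
= 31

31


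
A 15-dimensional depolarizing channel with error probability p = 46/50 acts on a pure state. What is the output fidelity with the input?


F = (1-p) + p/d
= (1 - 0.9200) + 0.9200/15
= 0.0800 + 0.0613
= 0.1413

0.1413


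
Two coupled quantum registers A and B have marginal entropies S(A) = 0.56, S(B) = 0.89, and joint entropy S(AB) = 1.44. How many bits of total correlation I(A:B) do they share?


I(A:B) = S(A) + S(B) - S(AB)
= 0.56 + 0.89 - 1.44
= 0.0100

0.0100


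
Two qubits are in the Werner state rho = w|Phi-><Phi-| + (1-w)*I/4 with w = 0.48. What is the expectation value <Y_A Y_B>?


|Phi-> = (|00> - |11>)/sqrt(2)
For the pure Bell state, <Y_A Y_B> = +1 (Bell-state Pauli correlator).
The maximally-mixed part I/4 has tr(I/4 * P tensor P) = 0 for any traceless Pauli P.
So <Y_A Y_B>_rho = w * (+1) + (1 - w) * 0
= 0.48 * (+1)
= 0.4800

0.4800


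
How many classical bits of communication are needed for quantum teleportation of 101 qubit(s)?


Quantum teleportation requires 2 classical bits per qubit teleported.
101 qubit(s) -> 2 * 101 = 202 classical bits

202


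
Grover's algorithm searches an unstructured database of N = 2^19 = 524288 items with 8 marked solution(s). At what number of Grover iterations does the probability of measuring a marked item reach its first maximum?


After j Grover iterations the success probability is P(j) = sin^2((2j+1)*theta), where sin(theta) = sqrt(k/N).
N = 2^19 = 524288, k = 8
sin(theta) = sqrt(k/N) = 0.00390625
theta = arcsin(sqrt(k/N)) = 0.003906259934 rad
P(j) reaches its first maximum when (2j+1)*theta is as close as possible to pi/2, i.e. j = round(pi/(4*theta) - 1/2).
pi/(4*theta) - 1/2 = 200.5614
(For comparison, the common estimate pi/4 * sqrt(N/k) = 201.0619; the exact maximiser is used here.)
Optimal iterations = 201

201


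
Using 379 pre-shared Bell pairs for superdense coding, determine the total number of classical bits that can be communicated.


Superdense coding allows 2 classical bits per shared entangled pair.
379 pair(s) -> 2 * 379 = 758 classical bits

758


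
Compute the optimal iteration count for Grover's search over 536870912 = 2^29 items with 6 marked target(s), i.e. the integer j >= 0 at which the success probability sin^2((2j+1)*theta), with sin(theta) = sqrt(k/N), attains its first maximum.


After j Grover iterations the success probability is P(j) = sin^2((2j+1)*theta), where sin(theta) = sqrt(k/N).
N = 2^29 = 536870912, k = 6
sin(theta) = sqrt(k/N) = 0.0001057159917
theta = arcsin(sqrt(k/N)) = 0.0001057159919 rad
P(j) reaches its first maximum when (2j+1)*theta is as close as possible to pi/2, i.e. j = round(pi/(4*theta) - 1/2).
pi/(4*theta) - 1/2 = 7428.8222
(For comparison, the common estimate pi/4 * sqrt(N/k) = 7429.3222; the exact maximiser is used here.)
Optimal iterations = 7429

7429


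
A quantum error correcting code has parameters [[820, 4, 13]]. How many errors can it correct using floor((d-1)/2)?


Code parameters: [[820, 4, 13]], distance d = 13.
Number of correctable errors = floor((d-1)/2)
= floor((13 - 1)/2)
= floor(12/2)
= 6

6


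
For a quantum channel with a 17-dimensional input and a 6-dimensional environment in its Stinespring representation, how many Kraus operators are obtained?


Tracing out the environment in an orthonormal basis {|i>_E} gives Kraus operators K_i = <i|_E U |0>_E.
Number of Kraus operators = dim(H_env) = d_env
= 6

6


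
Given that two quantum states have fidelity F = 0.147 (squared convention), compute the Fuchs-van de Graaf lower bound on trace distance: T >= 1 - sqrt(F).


Fuchs-van de Graaf (squared-fidelity convention): 1 - sqrt(F) <= T <= sqrt(1 - F).
Lower bound: T >= 1 - sqrt(F)
sqrt(F) = sqrt(0.147) = 0.3834
T >= 1 - 0.3834
T >= 0.6166

0.6166


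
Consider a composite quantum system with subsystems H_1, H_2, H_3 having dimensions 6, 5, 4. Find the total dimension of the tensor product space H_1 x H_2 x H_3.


dim(H_1 x H_2 x H_3) = 6 * 5 * 4
= 30 * 4
= 120

120


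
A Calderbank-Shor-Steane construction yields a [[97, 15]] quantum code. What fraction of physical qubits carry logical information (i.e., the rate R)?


Code rate R = k/n
= 15/97
= 0.1546

0.1546


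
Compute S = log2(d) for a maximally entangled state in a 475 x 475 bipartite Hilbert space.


For a maximally entangled state in d x d:
S = log2(d) = log2(475)
= 8.8918

8.8918


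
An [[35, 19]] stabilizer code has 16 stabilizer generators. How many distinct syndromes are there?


Each stabilizer generator gives a binary (+1 or -1) measurement outcome.
With 16 independent generators:
Total syndromes = 2^16
= 65536

65536


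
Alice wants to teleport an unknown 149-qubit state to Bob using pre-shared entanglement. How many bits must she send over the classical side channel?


Quantum teleportation requires 2 classical bits per qubit teleported.
149 qubit(s) -> 2 * 149 = 298 classical bits

298


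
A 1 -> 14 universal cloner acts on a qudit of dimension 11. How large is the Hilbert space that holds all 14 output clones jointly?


Output space = H^(tensor 14) where dim(H) = 11
dim = 11^14
= 121 (after 2 factors)
= 1331 (after 3 factors)
= 14641 (after 4 factors)
= 161051 (after 5 factors)
= 1771561 (after 6 factors)
= 19487171 (after 7 factors)
= 214358881 (after 8 factors)
= 2357947691 (after 9 factors)
= 25937424601 (after 10 factors)
= 285311670611 (after 11 factors)
= 3138428376721 (after 12 factors)
= 34522712143931 (after 13 factors)
= 379749833583241 (after 14 factors)
= 379749833583241

379749833583241


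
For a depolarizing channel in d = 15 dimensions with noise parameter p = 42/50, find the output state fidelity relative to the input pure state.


F = (1-p) + p/d
= (1 - 0.8400) + 0.8400/15
= 0.1600 + 0.0560
= 0.2160

0.2160


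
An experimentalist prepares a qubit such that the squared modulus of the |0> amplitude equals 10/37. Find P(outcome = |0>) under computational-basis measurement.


|alpha|^2 = 10/37 = 0.2703
|beta|^2 = 1 - 10/37 = 27/37 = 0.7297
P(|0>) = |alpha|^2 = 0.2703

0.2703


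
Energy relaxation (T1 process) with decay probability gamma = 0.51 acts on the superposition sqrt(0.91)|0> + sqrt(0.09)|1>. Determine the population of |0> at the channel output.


For amplitude damping with parameter gamma on state sqrt(a)|0> + sqrt(b)|1>:
alpha^2 = 0.91, beta^2 = 0.09
P(|0>) = alpha^2 + gamma * beta^2
= 0.91 + 0.51 * 0.09
= 0.91 + 0.0459
= 0.9559

0.9559


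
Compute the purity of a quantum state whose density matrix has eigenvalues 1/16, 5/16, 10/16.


tr(rho^2) = sum of eigenvalues squared
= (1/16)^2 + (5/16)^2 + (10/16)^2
= (1 + 25 + 100) / 256
= 126/256
= 0.4922

0.4922


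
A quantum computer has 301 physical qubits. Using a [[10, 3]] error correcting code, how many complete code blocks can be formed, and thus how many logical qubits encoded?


Each code block uses 10 physical qubits for 3 logical qubit(s).
Number of complete blocks = floor(301 / 10) = 30
Logical qubits = 30 * 3
= 90

90


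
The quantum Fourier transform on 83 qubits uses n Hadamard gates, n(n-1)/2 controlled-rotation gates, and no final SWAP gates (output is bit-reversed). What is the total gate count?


Hadamard gates: 83
Controlled rotations: n*(n-1)/2 = 83*82/2 = 3403
SWAP gates: 0 (omitted)
Total = 83 + 3403
= 3486

3486


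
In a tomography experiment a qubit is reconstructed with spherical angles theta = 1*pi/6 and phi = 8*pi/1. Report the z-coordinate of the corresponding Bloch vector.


theta = 0.5236, phi = 25.1327
r_z = cos(theta) = 0.8660

0.8660


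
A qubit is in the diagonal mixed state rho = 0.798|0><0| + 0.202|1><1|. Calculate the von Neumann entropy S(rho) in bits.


S = -p*log2(p) - (1-p)*log2(1-p)
p = 0.7980, 1-p = 0.2020
= -0.7980 * log2(0.7980) - 0.2020 * log2(0.2020)
= -(-0.2598) - (-0.4661)
= 0.7259

0.7259


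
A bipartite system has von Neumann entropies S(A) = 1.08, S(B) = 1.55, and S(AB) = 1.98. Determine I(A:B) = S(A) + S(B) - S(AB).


I(A:B) = S(A) + S(B) - S(AB)
= 1.08 + 1.55 - 1.98
= 0.6500

0.6500


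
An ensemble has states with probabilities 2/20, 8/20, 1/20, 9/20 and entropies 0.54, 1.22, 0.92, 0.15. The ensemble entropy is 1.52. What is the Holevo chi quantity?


chi = S(rho) - sum_i p_i * S(rho_i)
Weighted entropy = 2/20 * 0.54 + 8/20 * 1.22 + 1/20 * 0.92 + 9/20 * 0.15
= 0.6555
chi = 1.52 - 0.6555
= 0.8645

0.8645


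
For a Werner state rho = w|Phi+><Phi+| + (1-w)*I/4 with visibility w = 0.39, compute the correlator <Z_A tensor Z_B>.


|Phi+> = (|00> + |11>)/sqrt(2)
For the pure Bell state, <Z_A Z_B> = +1 (Bell-state Pauli correlator).
The maximally-mixed part I/4 has tr(I/4 * P tensor P) = 0 for any traceless Pauli P.
So <Z_A Z_B>_rho = w * (+1) + (1 - w) * 0
= 0.39 * (+1)
= 0.3900

0.3900


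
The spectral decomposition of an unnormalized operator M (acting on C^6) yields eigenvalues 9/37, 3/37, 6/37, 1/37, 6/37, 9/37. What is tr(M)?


tr(M) = sum of eigenvalues
= 9/37 + 3/37 + 6/37 + 1/37 + 6/37 + 9/37
= 34/37
= 0.9189

0.9189


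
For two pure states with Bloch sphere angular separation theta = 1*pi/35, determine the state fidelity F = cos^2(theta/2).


For states separated by angle theta on Bloch sphere:
F = cos^2(theta/2)
theta = 1*pi/35 = 0.0898
theta/2 = 0.0449
cos(theta/2) = 0.9990
F = 0.9980

0.9980


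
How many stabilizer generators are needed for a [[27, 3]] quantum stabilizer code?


For an [[n,k]] stabilizer code:
Number of stabilizer generators = n - k
= 27 - 3
= 24

24


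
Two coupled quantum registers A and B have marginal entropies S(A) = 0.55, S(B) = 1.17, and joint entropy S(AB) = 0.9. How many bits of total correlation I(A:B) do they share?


I(A:B) = S(A) + S(B) - S(AB)
= 0.55 + 1.17 - 0.9
= 0.8200

0.8200


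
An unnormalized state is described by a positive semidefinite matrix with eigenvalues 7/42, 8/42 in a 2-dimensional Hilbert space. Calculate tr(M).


tr(M) = sum of eigenvalues
= 7/42 + 8/42
= 15/42
= 0.3571

0.3571


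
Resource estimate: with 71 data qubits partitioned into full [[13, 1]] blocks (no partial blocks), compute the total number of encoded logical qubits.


Each code block uses 13 physical qubits for 1 logical qubit(s).
Number of complete blocks = floor(71 / 13) = 5
Logical qubits = 5 * 1
= 5

5


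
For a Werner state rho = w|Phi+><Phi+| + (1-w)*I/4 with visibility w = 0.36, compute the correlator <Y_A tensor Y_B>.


|Phi+> = (|00> + |11>)/sqrt(2)
For the pure Bell state, <Y_A Y_B> = -1 (Bell-state Pauli correlator).
The maximally-mixed part I/4 has tr(I/4 * P tensor P) = 0 for any traceless Pauli P.
So <Y_A Y_B>_rho = w * (-1) + (1 - w) * 0
= 0.36 * (-1)
= -0.3600

-0.3600


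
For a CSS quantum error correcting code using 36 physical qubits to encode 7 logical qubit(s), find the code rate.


Code rate R = k/n
= 7/36
= 0.1944

0.1944


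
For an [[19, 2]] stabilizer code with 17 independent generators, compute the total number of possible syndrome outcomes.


Each stabilizer generator gives a binary (+1 or -1) measurement outcome.
With 17 independent generators:
Total syndromes = 2^17
= 131072

131072


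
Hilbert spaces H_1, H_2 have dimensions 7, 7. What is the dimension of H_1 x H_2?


dim(H_1 x H_2) = 7 * 7
= 49

49


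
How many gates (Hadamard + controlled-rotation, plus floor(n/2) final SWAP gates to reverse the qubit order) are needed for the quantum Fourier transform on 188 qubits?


Hadamard gates: 188
Controlled rotations: n*(n-1)/2 = 188*187/2 = 17578
SWAP gates: floor(n/2) = floor(188/2) = 94
Total = 188 + 17578 + 94
= 17860

17860


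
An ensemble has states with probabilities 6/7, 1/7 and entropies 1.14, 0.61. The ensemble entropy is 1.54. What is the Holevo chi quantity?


chi = S(rho) - sum_i p_i * S(rho_i)
Weighted entropy = 6/7 * 1.14 + 1/7 * 0.61
= 1.0643
chi = 1.54 - 1.0643
= 0.4757

0.4757


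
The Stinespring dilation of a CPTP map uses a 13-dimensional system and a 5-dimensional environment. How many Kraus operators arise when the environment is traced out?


Tracing out the environment in an orthonormal basis {|i>_E} gives Kraus operators K_i = <i|_E U |0>_E.
Number of Kraus operators = dim(H_env) = d_env
= 5

5


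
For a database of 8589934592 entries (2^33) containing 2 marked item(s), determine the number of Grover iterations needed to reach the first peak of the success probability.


After j Grover iterations the success probability is P(j) = sin^2((2j+1)*theta), where sin(theta) = sqrt(k/N).
N = 2^33 = 8589934592, k = 2
sin(theta) = sqrt(k/N) = 1.525878906e-05
theta = arcsin(sqrt(k/N)) = 1.525878906e-05 rad
P(j) reaches its first maximum when (2j+1)*theta is as close as possible to pi/2, i.e. j = round(pi/(4*theta) - 1/2).
pi/(4*theta) - 1/2 = 51471.3540
(For comparison, the common estimate pi/4 * sqrt(N/k) = 51471.8540; the exact maximiser is used here.)
Optimal iterations = 51471

51471


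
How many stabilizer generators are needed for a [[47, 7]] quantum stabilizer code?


For an [[n,k]] stabilizer code:
Number of stabilizer generators = n - k
= 47 - 7
= 40

40


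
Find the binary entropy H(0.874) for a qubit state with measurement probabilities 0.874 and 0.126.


S = -p*log2(p) - (1-p)*log2(1-p)
p = 0.8740, 1-p = 0.1260
= -0.8740 * log2(0.8740) - 0.1260 * log2(0.1260)
= -(-0.1698) - (-0.3766)
= 0.5464

0.5464


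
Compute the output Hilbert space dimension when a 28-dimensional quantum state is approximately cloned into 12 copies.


Output space = H^(tensor 12) where dim(H) = 28
dim = 28^12
= 784 (after 2 factors)
= 21952 (after 3 factors)
= 614656 (after 4 factors)
= 17210368 (after 5 factors)
= 481890304 (after 6 factors)
= 13492928512 (after 7 factors)
= 377801998336 (after 8 factors)
= 10578455953408 (after 9 factors)
= 296196766695424 (after 10 factors)
= 8293509467471872 (after 11 factors)
= 232218265089212416 (after 12 factors)
= 232218265089212416

232218265089212416


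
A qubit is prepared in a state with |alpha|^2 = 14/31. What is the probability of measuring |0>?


|alpha|^2 = 14/31 = 0.4516
|beta|^2 = 1 - 14/31 = 17/31 = 0.5484
P(|0>) = |alpha|^2 = 0.4516

0.4516


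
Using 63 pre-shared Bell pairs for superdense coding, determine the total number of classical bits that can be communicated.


Superdense coding allows 2 classical bits per shared entangled pair.
63 pair(s) -> 2 * 63 = 126 classical bits

126


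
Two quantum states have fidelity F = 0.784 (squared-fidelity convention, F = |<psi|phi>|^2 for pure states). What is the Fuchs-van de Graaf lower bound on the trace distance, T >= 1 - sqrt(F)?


Fuchs-van de Graaf (squared-fidelity convention): 1 - sqrt(F) <= T <= sqrt(1 - F).
Lower bound: T >= 1 - sqrt(F)
sqrt(F) = sqrt(0.784) = 0.8854
T >= 1 - 0.8854
T >= 0.1146

0.1146


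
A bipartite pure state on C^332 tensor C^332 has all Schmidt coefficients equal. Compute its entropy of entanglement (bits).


For a maximally entangled state in d x d:
S = log2(d) = log2(332)
= 8.3750

8.3750


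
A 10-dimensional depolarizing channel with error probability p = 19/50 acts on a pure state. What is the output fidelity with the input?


F = (1-p) + p/d
= (1 - 0.3800) + 0.3800/10
= 0.6200 + 0.0380
= 0.6580

0.6580


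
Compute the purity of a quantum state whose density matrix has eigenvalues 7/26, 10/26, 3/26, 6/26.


tr(rho^2) = sum of eigenvalues squared
= (7/26)^2 + (10/26)^2 + (3/26)^2 + (6/26)^2
= (49 + 100 + 9 + 36) / 676
= 194/676
= 0.2870

0.2870


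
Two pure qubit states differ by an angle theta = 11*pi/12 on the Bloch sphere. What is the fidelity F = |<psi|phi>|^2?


For states separated by angle theta on Bloch sphere:
F = cos^2(theta/2)
theta = 11*pi/12 = 2.8798
theta/2 = 1.4399
cos(theta/2) = 0.1305
F = 0.0170

0.0170


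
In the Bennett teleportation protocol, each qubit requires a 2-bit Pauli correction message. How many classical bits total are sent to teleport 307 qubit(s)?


Quantum teleportation requires 2 classical bits per qubit teleported.
307 qubit(s) -> 2 * 307 = 614 classical bits

614


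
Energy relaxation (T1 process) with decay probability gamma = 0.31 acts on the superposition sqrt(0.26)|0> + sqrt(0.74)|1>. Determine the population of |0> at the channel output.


For amplitude damping with parameter gamma on state sqrt(a)|0> + sqrt(b)|1>:
alpha^2 = 0.26, beta^2 = 0.74
P(|0>) = alpha^2 + gamma * beta^2
= 0.26 + 0.31 * 0.74
= 0.26 + 0.2294
= 0.4894

0.4894


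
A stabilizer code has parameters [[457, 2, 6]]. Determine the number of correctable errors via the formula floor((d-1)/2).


Code parameters: [[457, 2, 6]], distance d = 6.
Number of correctable errors = floor((d-1)/2)
= floor((6 - 1)/2)
= floor(5/2)
= 2

2


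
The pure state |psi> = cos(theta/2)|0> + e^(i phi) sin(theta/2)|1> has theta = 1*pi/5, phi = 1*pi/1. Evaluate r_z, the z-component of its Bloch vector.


theta = 0.6283, phi = 3.1416
r_z = cos(theta) = 0.8090

0.8090


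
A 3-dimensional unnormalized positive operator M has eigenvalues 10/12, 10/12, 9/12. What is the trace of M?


tr(M) = sum of eigenvalues
= 10/12 + 10/12 + 9/12
= 29/12
= 2.4167

2.4167


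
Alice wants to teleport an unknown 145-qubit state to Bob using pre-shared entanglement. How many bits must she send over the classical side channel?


Quantum teleportation requires 2 classical bits per qubit teleported.
145 qubit(s) -> 2 * 145 = 290 classical bits

290


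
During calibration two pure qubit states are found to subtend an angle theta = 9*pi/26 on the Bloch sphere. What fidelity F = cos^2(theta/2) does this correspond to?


For states separated by angle theta on Bloch sphere:
F = cos^2(theta/2)
theta = 9*pi/26 = 1.0875
theta/2 = 0.5437
cos(theta/2) = 0.8558
F = 0.7324

0.7324


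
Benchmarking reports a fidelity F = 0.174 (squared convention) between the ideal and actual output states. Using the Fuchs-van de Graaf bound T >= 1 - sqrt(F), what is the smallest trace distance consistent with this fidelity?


Fuchs-van de Graaf (squared-fidelity convention): 1 - sqrt(F) <= T <= sqrt(1 - F).
Lower bound: T >= 1 - sqrt(F)
sqrt(F) = sqrt(0.174) = 0.4171
T >= 1 - 0.4171
T >= 0.5829

0.5829


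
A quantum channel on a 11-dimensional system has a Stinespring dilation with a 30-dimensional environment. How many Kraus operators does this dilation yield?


Tracing out the environment in an orthonormal basis {|i>_E} gives Kraus operators K_i = <i|_E U |0>_E.
Number of Kraus operators = dim(H_env) = d_env
= 30

30


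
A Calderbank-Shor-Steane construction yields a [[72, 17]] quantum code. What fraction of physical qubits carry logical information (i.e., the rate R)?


Code rate R = k/n
= 17/72
= 0.2361

0.2361


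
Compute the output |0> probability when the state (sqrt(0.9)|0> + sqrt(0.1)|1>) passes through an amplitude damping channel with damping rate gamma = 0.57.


For amplitude damping with parameter gamma on state sqrt(a)|0> + sqrt(b)|1>:
alpha^2 = 0.9, beta^2 = 0.1
P(|0>) = alpha^2 + gamma * beta^2
= 0.9 + 0.57 * 0.1
= 0.9 + 0.0570
= 0.9570

0.9570


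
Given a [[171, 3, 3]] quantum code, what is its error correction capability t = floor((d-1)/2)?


Code parameters: [[171, 3, 3]], distance d = 3.
Number of correctable errors = floor((d-1)/2)
= floor((3 - 1)/2)
= floor(2/2)
= 1

1


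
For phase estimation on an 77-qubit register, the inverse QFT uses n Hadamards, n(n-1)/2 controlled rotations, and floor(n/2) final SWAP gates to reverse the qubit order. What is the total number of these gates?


Hadamard gates: 77
Controlled rotations: n*(n-1)/2 = 77*76/2 = 2926
SWAP gates: floor(n/2) = floor(77/2) = 38
Total = 77 + 2926 + 38
= 3041

3041


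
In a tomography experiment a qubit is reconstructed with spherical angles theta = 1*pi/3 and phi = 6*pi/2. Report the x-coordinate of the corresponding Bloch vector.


theta = 1.0472, phi = 9.4248
r_x = sin(theta)*cos(phi) = 0.8660 * -1.0000
r_x = -0.8660

-0.8660


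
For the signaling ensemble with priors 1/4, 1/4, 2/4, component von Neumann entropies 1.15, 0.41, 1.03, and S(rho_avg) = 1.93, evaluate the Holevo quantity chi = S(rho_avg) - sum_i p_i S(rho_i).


chi = S(rho) - sum_i p_i * S(rho_i)
Weighted entropy = 1/4 * 1.15 + 1/4 * 0.41 + 2/4 * 1.03
= 0.9050
chi = 1.93 - 0.9050
= 1.0250

1.0250


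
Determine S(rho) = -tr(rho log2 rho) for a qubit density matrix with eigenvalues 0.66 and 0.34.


S = -p*log2(p) - (1-p)*log2(1-p)
p = 0.6600, 1-p = 0.3400
= -0.6600 * log2(0.6600) - 0.3400 * log2(0.3400)
= -(-0.3956) - (-0.5292)
= 0.9248

0.9248


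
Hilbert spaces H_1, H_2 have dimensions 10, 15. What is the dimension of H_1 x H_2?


dim(H_1 x H_2) = 10 * 15
= 150

150


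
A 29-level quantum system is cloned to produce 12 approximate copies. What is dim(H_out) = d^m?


Output space = H^(tensor 12) where dim(H) = 29
dim = 29^12
= 841 (after 2 factors)
= 24389 (after 3 factors)
= 707281 (after 4 factors)
= 20511149 (after 5 factors)
= 594823321 (after 6 factors)
= 17249876309 (after 7 factors)
= 500246412961 (after 8 factors)
= 14507145975869 (after 9 factors)
= 420707233300201 (after 10 factors)
= 12200509765705829 (after 11 factors)
= 353814783205469041 (after 12 factors)
= 353814783205469041

353814783205469041


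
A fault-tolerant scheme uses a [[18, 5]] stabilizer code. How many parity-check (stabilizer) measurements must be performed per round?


For an [[n,k]] stabilizer code:
Number of stabilizer generators = n - k
= 18 - 5
= 13

13


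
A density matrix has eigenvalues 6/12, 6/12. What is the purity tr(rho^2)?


tr(rho^2) = sum of eigenvalues squared
= (6/12)^2 + (6/12)^2
= (36 + 36) / 144
= 72/144
= 0.5000

0.5000


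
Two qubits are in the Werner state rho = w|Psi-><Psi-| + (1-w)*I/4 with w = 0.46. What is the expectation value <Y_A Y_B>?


|Psi-> = (|01> - |10>)/sqrt(2)
For the pure Bell state, <Y_A Y_B> = -1 (Bell-state Pauli correlator).
The maximally-mixed part I/4 has tr(I/4 * P tensor P) = 0 for any traceless Pauli P.
So <Y_A Y_B>_rho = w * (-1) + (1 - w) * 0
= 0.46 * (-1)
= -0.4600

-0.4600


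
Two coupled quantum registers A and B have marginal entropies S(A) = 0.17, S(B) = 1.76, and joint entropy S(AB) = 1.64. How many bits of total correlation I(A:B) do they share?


I(A:B) = S(A) + S(B) - S(AB)
= 0.17 + 1.76 - 1.64
= 0.2900

0.2900


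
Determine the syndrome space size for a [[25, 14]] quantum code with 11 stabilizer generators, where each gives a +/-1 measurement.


Each stabilizer generator gives a binary (+1 or -1) measurement outcome.
With 11 independent generators:
Total syndromes = 2^11
= 2048

2048


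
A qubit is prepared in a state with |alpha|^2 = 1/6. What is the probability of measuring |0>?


|alpha|^2 = 1/6 = 0.1667
|beta|^2 = 1 - 1/6 = 5/6 = 0.8333
P(|0>) = |alpha|^2 = 0.1667

0.1667


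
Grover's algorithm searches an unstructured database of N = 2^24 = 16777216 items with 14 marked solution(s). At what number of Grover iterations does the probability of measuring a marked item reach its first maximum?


After j Grover iterations the success probability is P(j) = sin^2((2j+1)*theta), where sin(theta) = sqrt(k/N).
N = 2^24 = 16777216, k = 14
sin(theta) = sqrt(k/N) = 0.0009134905729
theta = arcsin(sqrt(k/N)) = 0.0009134907 rad
P(j) reaches its first maximum when (2j+1)*theta is as close as possible to pi/2, i.e. j = round(pi/(4*theta) - 1/2).
pi/(4*theta) - 1/2 = 859.2769
(For comparison, the common estimate pi/4 * sqrt(N/k) = 859.7770; the exact maximiser is used here.)
Optimal iterations = 859

859


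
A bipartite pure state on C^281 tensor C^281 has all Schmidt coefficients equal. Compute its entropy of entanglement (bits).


For a maximally entangled state in d x d:
S = log2(d) = log2(281)
= 8.1344

8.1344


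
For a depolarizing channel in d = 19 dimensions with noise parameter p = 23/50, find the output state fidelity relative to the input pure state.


F = (1-p) + p/d
= (1 - 0.4600) + 0.4600/19
= 0.5400 + 0.0242
= 0.5642

0.5642


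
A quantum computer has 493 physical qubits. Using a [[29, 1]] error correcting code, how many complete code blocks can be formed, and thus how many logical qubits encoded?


Each code block uses 29 physical qubits for 1 logical qubit(s).
Number of complete blocks = floor(493 / 29) = 17
Logical qubits = 17 * 1
= 17

17


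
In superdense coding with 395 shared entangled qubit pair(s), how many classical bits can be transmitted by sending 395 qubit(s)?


Superdense coding allows 2 classical bits per shared entangled pair.
395 pair(s) -> 2 * 395 = 790 classical bits

790


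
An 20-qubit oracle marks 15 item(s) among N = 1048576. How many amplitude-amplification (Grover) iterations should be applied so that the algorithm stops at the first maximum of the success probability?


After j Grover iterations the success probability is P(j) = sin^2((2j+1)*theta), where sin(theta) = sqrt(k/N).
N = 2^20 = 1048576, k = 15
sin(theta) = sqrt(k/N) = 0.003782210299
theta = arcsin(sqrt(k/N)) = 0.003782219317 rad
P(j) reaches its first maximum when (2j+1)*theta is as close as possible to pi/2, i.e. j = round(pi/(4*theta) - 1/2).
pi/(4*theta) - 1/2 = 207.1554
(For comparison, the common estimate pi/4 * sqrt(N/k) = 207.6559; the exact maximiser is used here.)
Optimal iterations = 207

207


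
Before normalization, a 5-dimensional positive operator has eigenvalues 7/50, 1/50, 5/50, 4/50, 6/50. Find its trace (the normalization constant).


tr(M) = sum of eigenvalues
= 7/50 + 1/50 + 5/50 + 4/50 + 6/50
= 23/50
= 0.4600

0.4600


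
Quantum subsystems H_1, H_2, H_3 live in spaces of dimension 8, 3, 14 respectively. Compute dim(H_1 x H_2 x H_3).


dim(H_1 x H_2 x H_3) = 8 * 3 * 14
= 24 * 14
= 336

336


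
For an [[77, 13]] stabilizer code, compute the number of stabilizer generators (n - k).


For an [[n,k]] stabilizer code:
Number of stabilizer generators = n - k
= 77 - 13
= 64

64


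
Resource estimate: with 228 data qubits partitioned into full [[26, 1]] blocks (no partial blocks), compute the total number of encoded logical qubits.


Each code block uses 26 physical qubits for 1 logical qubit(s).
Number of complete blocks = floor(228 / 26) = 8
Logical qubits = 8 * 1
= 8

8


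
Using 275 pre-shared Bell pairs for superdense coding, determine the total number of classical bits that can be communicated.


Superdense coding allows 2 classical bits per shared entangled pair.
275 pair(s) -> 2 * 275 = 550 classical bits

550


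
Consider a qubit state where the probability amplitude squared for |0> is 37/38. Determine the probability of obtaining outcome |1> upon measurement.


|alpha|^2 = 37/38 = 0.9737
|beta|^2 = 1 - 37/38 = 1/38 = 0.0263
P(|1>) = |beta|^2 = 0.0263

0.0263


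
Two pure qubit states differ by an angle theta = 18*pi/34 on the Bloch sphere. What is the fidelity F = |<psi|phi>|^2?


For states separated by angle theta on Bloch sphere:
F = cos^2(theta/2)
theta = 18*pi/34 = 1.6632
theta/2 = 0.8316
cos(theta/2) = 0.6737
F = 0.4539

0.4539


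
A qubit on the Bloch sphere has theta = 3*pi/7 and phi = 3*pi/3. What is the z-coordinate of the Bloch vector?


theta = 1.3464, phi = 3.1416
r_z = cos(theta) = 0.2225

0.2225


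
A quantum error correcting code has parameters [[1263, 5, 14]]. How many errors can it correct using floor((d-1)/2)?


Code parameters: [[1263, 5, 14]], distance d = 14.
Number of correctable errors = floor((d-1)/2)
= floor((14 - 1)/2)
= floor(13/2)
= 6

6


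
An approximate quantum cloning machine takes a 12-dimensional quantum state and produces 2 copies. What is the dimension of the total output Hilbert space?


Output space = H^(tensor 2) where dim(H) = 12
dim = 12^2
= 144

144


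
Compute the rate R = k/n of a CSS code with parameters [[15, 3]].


Code rate R = k/n
= 3/15
= 0.2000

0.2000


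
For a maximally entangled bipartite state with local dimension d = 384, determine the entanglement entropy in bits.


For a maximally entangled state in d x d:
S = log2(d) = log2(384)
= 8.5850

8.5850


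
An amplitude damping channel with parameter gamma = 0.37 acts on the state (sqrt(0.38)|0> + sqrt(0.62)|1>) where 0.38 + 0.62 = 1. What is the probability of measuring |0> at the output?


For amplitude damping with parameter gamma on state sqrt(a)|0> + sqrt(b)|1>:
alpha^2 = 0.38, beta^2 = 0.62
P(|0>) = alpha^2 + gamma * beta^2
= 0.38 + 0.37 * 0.62
= 0.38 + 0.2294
= 0.6094

0.6094


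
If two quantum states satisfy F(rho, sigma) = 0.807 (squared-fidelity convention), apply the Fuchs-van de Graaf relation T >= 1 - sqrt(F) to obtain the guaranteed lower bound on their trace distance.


Fuchs-van de Graaf (squared-fidelity convention): 1 - sqrt(F) <= T <= sqrt(1 - F).
Lower bound: T >= 1 - sqrt(F)
sqrt(F) = sqrt(0.807) = 0.8983
T >= 1 - 0.8983
T >= 0.1017

0.1017


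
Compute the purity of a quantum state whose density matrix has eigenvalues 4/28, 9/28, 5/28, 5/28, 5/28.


tr(rho^2) = sum of eigenvalues squared
= (4/28)^2 + (9/28)^2 + (5/28)^2 + (5/28)^2 + (5/28)^2
= (16 + 81 + 25 + 25 + 25) / 784
= 172/784
= 0.2194

0.2194


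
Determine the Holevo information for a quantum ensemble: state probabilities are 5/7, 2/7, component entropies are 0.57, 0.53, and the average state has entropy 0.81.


chi = S(rho) - sum_i p_i * S(rho_i)
Weighted entropy = 5/7 * 0.57 + 2/7 * 0.53
= 0.5586
chi = 0.81 - 0.5586
= 0.2514

0.2514


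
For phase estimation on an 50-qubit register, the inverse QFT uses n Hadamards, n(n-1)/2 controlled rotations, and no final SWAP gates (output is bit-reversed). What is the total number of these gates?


Hadamard gates: 50
Controlled rotations: n*(n-1)/2 = 50*49/2 = 1225
SWAP gates: 0 (omitted)
Total = 50 + 1225
= 1275

1275


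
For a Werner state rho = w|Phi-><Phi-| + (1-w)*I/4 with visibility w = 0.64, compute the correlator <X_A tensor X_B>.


|Phi-> = (|00> - |11>)/sqrt(2)
For the pure Bell state, <X_A X_B> = -1 (Bell-state Pauli correlator).
The maximally-mixed part I/4 has tr(I/4 * P tensor P) = 0 for any traceless Pauli P.
So <X_A X_B>_rho = w * (-1) + (1 - w) * 0
= 0.64 * (-1)
= -0.6400

-0.6400


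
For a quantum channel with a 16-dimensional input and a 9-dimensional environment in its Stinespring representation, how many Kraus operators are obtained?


Tracing out the environment in an orthonormal basis {|i>_E} gives Kraus operators K_i = <i|_E U |0>_E.
Number of Kraus operators = dim(H_env) = d_env
= 9

9


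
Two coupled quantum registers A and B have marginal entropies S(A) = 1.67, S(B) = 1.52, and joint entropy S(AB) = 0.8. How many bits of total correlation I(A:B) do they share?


I(A:B) = S(A) + S(B) - S(AB)
= 1.67 + 1.52 - 0.8
= 2.3900

2.3900


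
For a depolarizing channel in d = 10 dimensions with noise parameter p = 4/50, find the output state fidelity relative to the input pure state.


F = (1-p) + p/d
= (1 - 0.0800) + 0.0800/10
= 0.9200 + 0.0080
= 0.9280

0.9280


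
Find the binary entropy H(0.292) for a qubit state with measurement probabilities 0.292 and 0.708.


S = -p*log2(p) - (1-p)*log2(1-p)
p = 0.2920, 1-p = 0.7080
= -0.2920 * log2(0.2920) - 0.7080 * log2(0.7080)
= -(-0.5186) - (-0.3527)
= 0.8713

0.8713


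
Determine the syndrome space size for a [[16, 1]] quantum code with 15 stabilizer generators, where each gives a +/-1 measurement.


Each stabilizer generator gives a binary (+1 or -1) measurement outcome.
With 15 independent generators:
Total syndromes = 2^15
= 32768

32768


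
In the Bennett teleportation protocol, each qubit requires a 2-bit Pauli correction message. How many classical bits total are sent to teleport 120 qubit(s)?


Quantum teleportation requires 2 classical bits per qubit teleported.
120 qubit(s) -> 2 * 120 = 240 classical bits

240


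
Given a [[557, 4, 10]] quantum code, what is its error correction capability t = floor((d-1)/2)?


Code parameters: [[557, 4, 10]], distance d = 10.
Number of correctable errors = floor((d-1)/2)
= floor((10 - 1)/2)
= floor(9/2)
= 4

4


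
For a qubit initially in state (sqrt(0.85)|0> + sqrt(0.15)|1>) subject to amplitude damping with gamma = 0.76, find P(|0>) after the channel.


For amplitude damping with parameter gamma on state sqrt(a)|0> + sqrt(b)|1>:
alpha^2 = 0.85, beta^2 = 0.15
P(|0>) = alpha^2 + gamma * beta^2
= 0.85 + 0.76 * 0.15
= 0.85 + 0.1140
= 0.9640

0.9640


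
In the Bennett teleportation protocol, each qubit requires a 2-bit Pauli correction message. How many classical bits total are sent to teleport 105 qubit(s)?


Quantum teleportation requires 2 classical bits per qubit teleported.
105 qubit(s) -> 2 * 105 = 210 classical bits

210


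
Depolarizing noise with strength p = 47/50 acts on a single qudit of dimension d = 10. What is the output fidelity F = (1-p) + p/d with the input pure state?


F = (1-p) + p/d
= (1 - 0.9400) + 0.9400/10
= 0.0600 + 0.0940
= 0.1540

0.1540


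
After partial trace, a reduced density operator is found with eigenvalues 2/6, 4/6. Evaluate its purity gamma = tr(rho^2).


tr(rho^2) = sum of eigenvalues squared
= (2/6)^2 + (4/6)^2
= (4 + 16) / 36
= 20/36
= 0.5556

0.5556


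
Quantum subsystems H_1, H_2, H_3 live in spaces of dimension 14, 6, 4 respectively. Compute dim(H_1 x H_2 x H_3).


dim(H_1 x H_2 x H_3) = 14 * 6 * 4
= 84 * 4
= 336

336


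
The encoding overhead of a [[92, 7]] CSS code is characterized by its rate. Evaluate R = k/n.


Code rate R = k/n
= 7/92
= 0.0761

0.0761


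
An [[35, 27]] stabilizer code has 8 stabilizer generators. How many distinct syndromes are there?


Each stabilizer generator gives a binary (+1 or -1) measurement outcome.
With 8 independent generators:
Total syndromes = 2^8
= 256

256


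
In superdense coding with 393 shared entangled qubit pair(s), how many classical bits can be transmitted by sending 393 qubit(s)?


Superdense coding allows 2 classical bits per shared entangled pair.
393 pair(s) -> 2 * 393 = 786 classical bits

786


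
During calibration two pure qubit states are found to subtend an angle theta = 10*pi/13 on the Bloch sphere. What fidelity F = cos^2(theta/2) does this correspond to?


For states separated by angle theta on Bloch sphere:
F = cos^2(theta/2)
theta = 10*pi/13 = 2.4166
theta/2 = 1.2083
cos(theta/2) = 0.3546
F = 0.1257

0.1257


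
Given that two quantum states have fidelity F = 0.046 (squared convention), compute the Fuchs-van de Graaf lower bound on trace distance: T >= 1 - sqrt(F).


Fuchs-van de Graaf (squared-fidelity convention): 1 - sqrt(F) <= T <= sqrt(1 - F).
Lower bound: T >= 1 - sqrt(F)
sqrt(F) = sqrt(0.046) = 0.2145
T >= 1 - 0.2145
T >= 0.7855

0.7855


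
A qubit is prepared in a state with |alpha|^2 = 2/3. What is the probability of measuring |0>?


|alpha|^2 = 2/3 = 0.6667
|beta|^2 = 1 - 2/3 = 1/3 = 0.3333
P(|0>) = |alpha|^2 = 0.6667

0.6667


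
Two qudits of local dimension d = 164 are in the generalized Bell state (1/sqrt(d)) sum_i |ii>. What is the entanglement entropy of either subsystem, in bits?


For a maximally entangled state in d x d:
S = log2(d) = log2(164)
= 7.3576

7.3576


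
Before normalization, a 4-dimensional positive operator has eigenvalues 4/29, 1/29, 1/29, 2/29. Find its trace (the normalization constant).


tr(M) = sum of eigenvalues
= 4/29 + 1/29 + 1/29 + 2/29
= 8/29
= 0.2759

0.2759


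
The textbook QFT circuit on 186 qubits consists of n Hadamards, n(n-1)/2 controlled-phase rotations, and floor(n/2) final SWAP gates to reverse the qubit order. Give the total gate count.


Hadamard gates: 186
Controlled rotations: n*(n-1)/2 = 186*185/2 = 17205
SWAP gates: floor(n/2) = floor(186/2) = 93
Total = 186 + 17205 + 93
= 17484

17484


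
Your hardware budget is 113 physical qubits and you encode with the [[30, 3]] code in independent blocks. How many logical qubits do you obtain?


Each code block uses 30 physical qubits for 3 logical qubit(s).
Number of complete blocks = floor(113 / 30) = 3
Logical qubits = 3 * 3
= 9

9


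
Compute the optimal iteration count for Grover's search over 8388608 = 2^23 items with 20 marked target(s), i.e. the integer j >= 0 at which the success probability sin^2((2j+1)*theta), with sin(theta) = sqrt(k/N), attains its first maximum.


After j Grover iterations the success probability is P(j) = sin^2((2j+1)*theta), where sin(theta) = sqrt(k/N).
N = 2^23 = 8388608, k = 20
sin(theta) = sqrt(k/N) = 0.001544080889
theta = arcsin(sqrt(k/N)) = 0.001544081502 rad
P(j) reaches its first maximum when (2j+1)*theta is as close as possible to pi/2, i.e. j = round(pi/(4*theta) - 1/2).
pi/(4*theta) - 1/2 = 508.1507
(For comparison, the common estimate pi/4 * sqrt(N/k) = 508.6509; the exact maximiser is used here.)
Optimal iterations = 508

508


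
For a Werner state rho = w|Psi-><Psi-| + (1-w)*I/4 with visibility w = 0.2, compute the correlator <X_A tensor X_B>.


|Psi-> = (|01> - |10>)/sqrt(2)
For the pure Bell state, <X_A X_B> = -1 (Bell-state Pauli correlator).
The maximally-mixed part I/4 has tr(I/4 * P tensor P) = 0 for any traceless Pauli P.
So <X_A X_B>_rho = w * (-1) + (1 - w) * 0
= 0.2 * (-1)
= -0.2000

-0.2000


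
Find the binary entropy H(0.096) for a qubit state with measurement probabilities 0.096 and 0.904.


S = -p*log2(p) - (1-p)*log2(1-p)
p = 0.0960, 1-p = 0.9040
= -0.0960 * log2(0.0960) - 0.9040 * log2(0.9040)
= -(-0.3246) - (-0.1316)
= 0.4562

0.4562


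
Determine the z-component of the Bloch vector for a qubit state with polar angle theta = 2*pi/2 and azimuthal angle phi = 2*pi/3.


theta = 3.1416, phi = 2.0944
r_z = cos(theta) = -1.0000

-1.0000


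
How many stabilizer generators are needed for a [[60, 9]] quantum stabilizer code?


For an [[n,k]] stabilizer code:
Number of stabilizer generators = n - k
= 60 - 9
= 51

51


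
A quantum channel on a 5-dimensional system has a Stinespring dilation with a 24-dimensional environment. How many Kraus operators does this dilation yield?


Tracing out the environment in an orthonormal basis {|i>_E} gives Kraus operators K_i = <i|_E U |0>_E.
Number of Kraus operators = dim(H_env) = d_env
= 24

24


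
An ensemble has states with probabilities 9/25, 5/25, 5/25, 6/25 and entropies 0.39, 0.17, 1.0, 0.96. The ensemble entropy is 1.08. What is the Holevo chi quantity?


chi = S(rho) - sum_i p_i * S(rho_i)
Weighted entropy = 9/25 * 0.39 + 5/25 * 0.17 + 5/25 * 1.0 + 6/25 * 0.96
= 0.6048
chi = 1.08 - 0.6048
= 0.4752

0.4752


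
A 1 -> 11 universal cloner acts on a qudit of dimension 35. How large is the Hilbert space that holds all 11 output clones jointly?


Output space = H^(tensor 11) where dim(H) = 35
dim = 35^11
= 1225 (after 2 factors)
= 42875 (after 3 factors)
= 1500625 (after 4 factors)
= 52521875 (after 5 factors)
= 1838265625 (after 6 factors)
= 64339296875 (after 7 factors)
= 2251875390625 (after 8 factors)
= 78815638671875 (after 9 factors)
= 2758547353515625 (after 10 factors)
= 96549157373046875 (after 11 factors)
= 96549157373046875

96549157373046875
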